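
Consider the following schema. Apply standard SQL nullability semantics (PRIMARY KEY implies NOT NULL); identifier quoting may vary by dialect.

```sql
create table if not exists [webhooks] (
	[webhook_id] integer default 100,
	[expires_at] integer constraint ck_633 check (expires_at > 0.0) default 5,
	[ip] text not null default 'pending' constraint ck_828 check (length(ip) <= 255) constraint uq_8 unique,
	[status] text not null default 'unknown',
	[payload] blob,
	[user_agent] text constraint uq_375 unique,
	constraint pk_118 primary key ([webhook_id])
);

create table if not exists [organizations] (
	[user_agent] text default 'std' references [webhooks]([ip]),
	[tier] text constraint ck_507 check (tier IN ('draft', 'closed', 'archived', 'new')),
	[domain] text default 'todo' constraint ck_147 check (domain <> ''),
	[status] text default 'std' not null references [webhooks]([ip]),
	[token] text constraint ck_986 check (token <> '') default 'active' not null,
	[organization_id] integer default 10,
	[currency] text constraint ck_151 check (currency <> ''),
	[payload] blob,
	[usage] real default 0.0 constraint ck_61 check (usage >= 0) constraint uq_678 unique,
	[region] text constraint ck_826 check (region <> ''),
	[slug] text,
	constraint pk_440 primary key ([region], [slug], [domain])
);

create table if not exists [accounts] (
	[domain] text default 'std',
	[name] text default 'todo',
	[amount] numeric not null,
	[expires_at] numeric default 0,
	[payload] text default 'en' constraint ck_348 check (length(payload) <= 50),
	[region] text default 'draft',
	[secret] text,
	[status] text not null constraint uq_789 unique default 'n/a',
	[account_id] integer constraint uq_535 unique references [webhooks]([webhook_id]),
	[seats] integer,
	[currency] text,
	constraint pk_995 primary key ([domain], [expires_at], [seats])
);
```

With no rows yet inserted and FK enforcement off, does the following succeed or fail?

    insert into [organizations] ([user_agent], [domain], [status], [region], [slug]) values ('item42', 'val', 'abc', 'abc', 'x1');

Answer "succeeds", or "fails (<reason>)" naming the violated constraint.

succeeds

NOT NULL columns: domain is supplied; region is supplied; slug is supplied; status is supplied; token defaults to 'active'.
CHECK constraints: 'val' satisfies (domain <> ''); 'abc' satisfies (region <> '').
No constraint is violated.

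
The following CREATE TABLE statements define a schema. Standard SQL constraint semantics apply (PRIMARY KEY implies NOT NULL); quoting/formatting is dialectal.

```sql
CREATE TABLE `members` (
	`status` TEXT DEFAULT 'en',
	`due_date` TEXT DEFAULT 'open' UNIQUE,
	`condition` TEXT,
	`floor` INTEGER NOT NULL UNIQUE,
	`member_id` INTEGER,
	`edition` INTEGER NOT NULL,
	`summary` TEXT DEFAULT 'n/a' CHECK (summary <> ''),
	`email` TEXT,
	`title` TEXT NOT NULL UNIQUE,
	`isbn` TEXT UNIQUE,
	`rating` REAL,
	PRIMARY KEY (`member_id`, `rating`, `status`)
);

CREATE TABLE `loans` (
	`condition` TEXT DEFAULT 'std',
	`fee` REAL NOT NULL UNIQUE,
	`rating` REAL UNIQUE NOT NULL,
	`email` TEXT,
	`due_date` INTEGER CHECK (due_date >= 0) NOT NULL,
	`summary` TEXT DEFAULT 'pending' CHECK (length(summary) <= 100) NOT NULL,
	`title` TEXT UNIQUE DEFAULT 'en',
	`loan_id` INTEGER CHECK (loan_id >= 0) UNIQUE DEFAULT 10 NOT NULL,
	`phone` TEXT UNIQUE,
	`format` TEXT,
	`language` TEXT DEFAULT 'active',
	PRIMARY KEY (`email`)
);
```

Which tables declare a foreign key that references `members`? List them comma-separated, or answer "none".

No REFERENCES clause anywhere in the schema names members.

none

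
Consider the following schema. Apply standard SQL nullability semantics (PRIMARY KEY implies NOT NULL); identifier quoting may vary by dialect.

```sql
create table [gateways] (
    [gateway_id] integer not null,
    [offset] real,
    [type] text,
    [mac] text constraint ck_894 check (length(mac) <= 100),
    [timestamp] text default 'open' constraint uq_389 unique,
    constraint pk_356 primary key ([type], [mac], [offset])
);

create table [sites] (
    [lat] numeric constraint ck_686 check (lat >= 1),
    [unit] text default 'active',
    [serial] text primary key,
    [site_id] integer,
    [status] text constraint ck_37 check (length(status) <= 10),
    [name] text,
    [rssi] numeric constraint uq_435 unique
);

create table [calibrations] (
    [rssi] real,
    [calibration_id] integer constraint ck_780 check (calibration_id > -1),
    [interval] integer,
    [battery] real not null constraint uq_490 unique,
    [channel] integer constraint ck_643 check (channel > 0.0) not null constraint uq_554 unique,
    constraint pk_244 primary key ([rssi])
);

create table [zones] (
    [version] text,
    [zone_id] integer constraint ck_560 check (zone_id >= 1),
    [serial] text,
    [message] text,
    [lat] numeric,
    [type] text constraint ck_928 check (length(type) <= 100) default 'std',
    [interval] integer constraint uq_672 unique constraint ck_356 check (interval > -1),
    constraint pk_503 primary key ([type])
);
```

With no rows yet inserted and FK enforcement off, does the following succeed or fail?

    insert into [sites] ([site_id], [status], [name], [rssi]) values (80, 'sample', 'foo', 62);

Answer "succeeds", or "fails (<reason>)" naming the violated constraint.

serial is omitted from the column list and has no DEFAULT, so it would receive NULL.
But serial is part of the PRIMARY KEY (implied NOT NULL).

fails (NOT NULL on serial)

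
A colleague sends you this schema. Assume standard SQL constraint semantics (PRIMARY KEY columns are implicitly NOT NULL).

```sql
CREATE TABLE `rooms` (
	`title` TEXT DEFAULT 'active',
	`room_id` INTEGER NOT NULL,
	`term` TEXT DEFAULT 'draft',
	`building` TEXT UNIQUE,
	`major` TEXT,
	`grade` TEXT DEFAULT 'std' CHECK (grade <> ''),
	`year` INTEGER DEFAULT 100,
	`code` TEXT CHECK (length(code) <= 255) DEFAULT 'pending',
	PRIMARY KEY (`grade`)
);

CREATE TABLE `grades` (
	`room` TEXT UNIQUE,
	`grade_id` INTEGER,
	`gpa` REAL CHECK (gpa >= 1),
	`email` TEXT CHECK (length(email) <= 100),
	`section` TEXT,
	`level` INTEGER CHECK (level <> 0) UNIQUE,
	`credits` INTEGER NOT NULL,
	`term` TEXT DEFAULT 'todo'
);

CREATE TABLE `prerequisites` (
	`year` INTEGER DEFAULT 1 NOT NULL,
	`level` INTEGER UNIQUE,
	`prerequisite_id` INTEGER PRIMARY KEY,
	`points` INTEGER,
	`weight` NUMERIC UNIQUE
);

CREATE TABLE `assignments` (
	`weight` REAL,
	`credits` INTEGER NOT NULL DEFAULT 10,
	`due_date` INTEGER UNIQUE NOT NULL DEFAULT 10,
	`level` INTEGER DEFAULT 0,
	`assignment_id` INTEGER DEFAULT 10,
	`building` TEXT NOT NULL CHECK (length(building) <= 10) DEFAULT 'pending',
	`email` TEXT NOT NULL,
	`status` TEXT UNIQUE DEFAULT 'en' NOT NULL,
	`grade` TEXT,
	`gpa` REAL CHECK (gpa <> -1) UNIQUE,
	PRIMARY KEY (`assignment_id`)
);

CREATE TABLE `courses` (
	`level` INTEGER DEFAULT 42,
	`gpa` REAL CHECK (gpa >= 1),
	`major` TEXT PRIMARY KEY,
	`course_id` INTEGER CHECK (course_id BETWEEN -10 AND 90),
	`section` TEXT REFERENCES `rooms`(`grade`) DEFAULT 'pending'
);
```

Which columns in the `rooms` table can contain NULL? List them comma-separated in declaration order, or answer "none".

title, term, building, major, year, code

- title: DEFAULT only fills an omitted column; an explicit NULL is still allowed → nullable.
- room_id: declared NOT NULL → not nullable.
- term: DEFAULT only fills an omitted column; an explicit NULL is still allowed → nullable.
- building: UNIQUE does not imply NOT NULL → nullable.
- major: no NOT NULL constraint applies → nullable.
- grade: part of the PRIMARY KEY, which implies NOT NULL → not nullable.
- year: DEFAULT only fills an omitted column; an explicit NULL is still allowed → nullable.
- code: CHECK does not forbid NULL (a CHECK constraint passes when its expression is NULL) → nullable.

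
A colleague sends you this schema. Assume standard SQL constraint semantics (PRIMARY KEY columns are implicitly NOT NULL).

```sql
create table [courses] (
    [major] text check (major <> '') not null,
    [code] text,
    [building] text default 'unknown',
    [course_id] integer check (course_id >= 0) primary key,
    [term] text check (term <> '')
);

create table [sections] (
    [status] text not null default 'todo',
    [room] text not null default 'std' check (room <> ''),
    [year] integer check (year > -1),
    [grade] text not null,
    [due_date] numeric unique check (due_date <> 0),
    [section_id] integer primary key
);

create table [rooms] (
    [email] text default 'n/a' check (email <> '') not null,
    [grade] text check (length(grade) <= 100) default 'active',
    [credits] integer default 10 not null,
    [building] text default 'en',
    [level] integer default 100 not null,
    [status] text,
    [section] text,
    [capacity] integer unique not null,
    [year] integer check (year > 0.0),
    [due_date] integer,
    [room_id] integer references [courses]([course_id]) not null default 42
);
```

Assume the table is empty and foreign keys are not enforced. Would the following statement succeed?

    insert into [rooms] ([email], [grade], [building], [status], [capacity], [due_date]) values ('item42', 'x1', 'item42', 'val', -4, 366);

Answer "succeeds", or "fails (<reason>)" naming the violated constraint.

succeeds

NOT NULL columns: capacity is supplied; credits defaults to 10; email is supplied; level defaults to 100; room_id defaults to 42.
CHECK constraints: 'item42' satisfies (email <> ''); 'x1' satisfies (length(grade) <= 100).
No constraint is violated.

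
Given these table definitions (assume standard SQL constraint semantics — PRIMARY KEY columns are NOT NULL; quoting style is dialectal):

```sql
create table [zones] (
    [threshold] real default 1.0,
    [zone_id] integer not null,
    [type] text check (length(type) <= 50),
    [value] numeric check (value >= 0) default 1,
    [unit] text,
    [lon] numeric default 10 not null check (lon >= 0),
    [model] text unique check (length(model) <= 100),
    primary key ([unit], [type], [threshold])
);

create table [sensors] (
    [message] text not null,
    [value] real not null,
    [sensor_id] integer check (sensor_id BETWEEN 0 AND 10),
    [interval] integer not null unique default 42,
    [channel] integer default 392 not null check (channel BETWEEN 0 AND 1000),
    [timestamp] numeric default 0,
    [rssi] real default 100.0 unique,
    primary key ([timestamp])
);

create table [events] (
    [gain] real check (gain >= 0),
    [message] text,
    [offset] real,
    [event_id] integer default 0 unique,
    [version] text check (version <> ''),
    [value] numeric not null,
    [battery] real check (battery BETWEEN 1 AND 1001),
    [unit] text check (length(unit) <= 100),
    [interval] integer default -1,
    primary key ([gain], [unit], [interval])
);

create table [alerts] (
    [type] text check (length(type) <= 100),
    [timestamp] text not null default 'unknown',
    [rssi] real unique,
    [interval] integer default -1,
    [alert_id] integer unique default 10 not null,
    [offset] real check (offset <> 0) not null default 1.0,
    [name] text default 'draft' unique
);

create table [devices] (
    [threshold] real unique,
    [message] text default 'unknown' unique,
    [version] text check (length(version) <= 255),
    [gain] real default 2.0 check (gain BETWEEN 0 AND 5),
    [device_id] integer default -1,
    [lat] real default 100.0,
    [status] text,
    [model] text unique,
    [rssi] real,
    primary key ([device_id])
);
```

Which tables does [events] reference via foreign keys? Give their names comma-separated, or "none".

No column in events has a REFERENCES clause.

none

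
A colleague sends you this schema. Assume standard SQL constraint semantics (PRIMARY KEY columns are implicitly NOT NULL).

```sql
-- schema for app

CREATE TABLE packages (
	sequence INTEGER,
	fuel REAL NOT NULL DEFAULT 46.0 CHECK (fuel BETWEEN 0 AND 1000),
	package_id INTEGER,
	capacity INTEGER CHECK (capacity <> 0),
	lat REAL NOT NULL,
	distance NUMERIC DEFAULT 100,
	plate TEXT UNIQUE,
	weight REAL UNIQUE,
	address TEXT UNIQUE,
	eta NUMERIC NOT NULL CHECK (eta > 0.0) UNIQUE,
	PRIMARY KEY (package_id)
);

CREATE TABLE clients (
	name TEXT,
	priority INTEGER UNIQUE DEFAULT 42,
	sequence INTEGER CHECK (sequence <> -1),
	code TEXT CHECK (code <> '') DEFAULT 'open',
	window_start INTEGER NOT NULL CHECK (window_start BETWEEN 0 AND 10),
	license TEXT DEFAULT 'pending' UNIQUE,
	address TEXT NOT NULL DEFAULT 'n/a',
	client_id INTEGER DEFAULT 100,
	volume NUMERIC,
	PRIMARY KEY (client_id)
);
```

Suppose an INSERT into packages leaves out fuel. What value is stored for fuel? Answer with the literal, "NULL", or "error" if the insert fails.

fuel has an explicit DEFAULT 46.0.
When the column is omitted from an INSERT, that default is used.

46.0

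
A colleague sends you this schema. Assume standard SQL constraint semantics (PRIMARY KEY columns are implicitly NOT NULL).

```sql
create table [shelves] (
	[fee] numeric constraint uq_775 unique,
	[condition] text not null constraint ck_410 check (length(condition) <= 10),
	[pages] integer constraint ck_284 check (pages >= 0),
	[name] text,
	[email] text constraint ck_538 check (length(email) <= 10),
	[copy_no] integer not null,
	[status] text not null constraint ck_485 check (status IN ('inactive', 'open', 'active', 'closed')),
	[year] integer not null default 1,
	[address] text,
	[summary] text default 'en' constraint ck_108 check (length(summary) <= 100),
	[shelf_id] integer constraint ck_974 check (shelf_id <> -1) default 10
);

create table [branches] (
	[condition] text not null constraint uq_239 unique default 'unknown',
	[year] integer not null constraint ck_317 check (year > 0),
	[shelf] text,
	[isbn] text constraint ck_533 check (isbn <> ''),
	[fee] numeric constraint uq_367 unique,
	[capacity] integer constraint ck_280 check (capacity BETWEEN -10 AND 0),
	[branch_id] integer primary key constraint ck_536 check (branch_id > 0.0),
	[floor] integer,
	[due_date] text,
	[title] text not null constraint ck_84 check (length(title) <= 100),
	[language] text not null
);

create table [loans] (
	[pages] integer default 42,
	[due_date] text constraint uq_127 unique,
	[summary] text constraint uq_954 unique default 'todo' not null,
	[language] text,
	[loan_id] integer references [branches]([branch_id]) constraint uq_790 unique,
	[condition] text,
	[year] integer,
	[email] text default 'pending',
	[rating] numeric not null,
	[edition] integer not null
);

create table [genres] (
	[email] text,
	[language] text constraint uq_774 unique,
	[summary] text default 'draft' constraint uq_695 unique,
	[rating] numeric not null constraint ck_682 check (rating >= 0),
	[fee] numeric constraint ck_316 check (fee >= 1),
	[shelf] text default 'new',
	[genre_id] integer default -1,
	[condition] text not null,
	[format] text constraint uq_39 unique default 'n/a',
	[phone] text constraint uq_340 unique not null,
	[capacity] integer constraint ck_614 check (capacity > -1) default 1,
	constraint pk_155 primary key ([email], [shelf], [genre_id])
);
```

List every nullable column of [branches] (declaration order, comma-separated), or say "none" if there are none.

- condition: declared NOT NULL → not nullable.
- year: declared NOT NULL → not nullable.
- shelf: no NOT NULL constraint applies → nullable.
- isbn: CHECK does not forbid NULL (a CHECK constraint passes when its expression is NULL) → nullable.
- fee: UNIQUE does not imply NOT NULL → nullable.
- capacity: CHECK does not forbid NULL (a CHECK constraint passes when its expression is NULL) → nullable.
- branch_id: part of the PRIMARY KEY, which implies NOT NULL → not nullable.
- floor: no NOT NULL constraint applies → nullable.
- due_date: no NOT NULL constraint applies → nullable.
- title: declared NOT NULL → not nullable.
- language: declared NOT NULL → not nullable.

shelf, isbn, fee, capacity, floor, due_date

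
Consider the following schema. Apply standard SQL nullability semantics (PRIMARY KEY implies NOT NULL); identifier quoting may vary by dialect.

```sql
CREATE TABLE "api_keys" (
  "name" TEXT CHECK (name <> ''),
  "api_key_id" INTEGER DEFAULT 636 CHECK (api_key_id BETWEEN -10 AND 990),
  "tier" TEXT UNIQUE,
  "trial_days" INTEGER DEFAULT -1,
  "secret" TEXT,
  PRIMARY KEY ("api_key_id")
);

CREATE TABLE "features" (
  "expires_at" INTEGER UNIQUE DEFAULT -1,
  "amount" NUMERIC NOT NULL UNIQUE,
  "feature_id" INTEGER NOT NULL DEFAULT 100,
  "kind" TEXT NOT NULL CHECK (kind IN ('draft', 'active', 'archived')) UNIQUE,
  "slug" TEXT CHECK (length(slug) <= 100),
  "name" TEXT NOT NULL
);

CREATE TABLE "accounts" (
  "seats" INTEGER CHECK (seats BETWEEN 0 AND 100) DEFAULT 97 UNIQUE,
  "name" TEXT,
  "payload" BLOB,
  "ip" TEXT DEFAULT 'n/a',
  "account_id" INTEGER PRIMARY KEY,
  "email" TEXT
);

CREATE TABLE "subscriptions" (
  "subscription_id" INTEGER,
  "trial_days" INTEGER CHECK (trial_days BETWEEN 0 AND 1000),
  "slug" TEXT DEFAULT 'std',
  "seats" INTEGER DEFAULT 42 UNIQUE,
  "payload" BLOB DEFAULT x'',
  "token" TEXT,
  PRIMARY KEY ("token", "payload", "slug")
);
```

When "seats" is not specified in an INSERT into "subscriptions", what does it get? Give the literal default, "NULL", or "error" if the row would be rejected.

42

seats has an explicit DEFAULT 42.
When the column is omitted from an INSERT, that default is used.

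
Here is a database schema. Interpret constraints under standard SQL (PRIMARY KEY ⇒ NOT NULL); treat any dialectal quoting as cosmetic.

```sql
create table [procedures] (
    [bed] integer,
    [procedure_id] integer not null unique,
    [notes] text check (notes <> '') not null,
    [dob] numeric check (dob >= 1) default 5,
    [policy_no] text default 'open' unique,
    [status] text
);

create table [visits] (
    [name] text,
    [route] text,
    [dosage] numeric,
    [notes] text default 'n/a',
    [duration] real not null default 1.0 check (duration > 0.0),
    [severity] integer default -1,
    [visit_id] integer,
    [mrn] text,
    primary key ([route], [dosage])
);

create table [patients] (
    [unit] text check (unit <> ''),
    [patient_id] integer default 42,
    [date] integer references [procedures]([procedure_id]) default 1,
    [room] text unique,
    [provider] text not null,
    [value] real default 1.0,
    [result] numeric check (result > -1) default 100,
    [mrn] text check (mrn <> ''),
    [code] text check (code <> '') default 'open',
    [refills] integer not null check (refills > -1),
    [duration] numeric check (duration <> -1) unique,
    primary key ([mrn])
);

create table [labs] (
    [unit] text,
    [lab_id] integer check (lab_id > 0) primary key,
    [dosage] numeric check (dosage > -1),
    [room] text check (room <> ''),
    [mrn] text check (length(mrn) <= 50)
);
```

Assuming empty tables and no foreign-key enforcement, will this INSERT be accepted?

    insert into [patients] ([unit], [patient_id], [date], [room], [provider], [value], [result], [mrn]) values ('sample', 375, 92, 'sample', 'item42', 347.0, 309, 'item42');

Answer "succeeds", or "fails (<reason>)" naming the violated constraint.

fails (NOT NULL on refills)

refills is omitted from the column list and has no DEFAULT, so it would receive NULL.
But refills is declared NOT NULL.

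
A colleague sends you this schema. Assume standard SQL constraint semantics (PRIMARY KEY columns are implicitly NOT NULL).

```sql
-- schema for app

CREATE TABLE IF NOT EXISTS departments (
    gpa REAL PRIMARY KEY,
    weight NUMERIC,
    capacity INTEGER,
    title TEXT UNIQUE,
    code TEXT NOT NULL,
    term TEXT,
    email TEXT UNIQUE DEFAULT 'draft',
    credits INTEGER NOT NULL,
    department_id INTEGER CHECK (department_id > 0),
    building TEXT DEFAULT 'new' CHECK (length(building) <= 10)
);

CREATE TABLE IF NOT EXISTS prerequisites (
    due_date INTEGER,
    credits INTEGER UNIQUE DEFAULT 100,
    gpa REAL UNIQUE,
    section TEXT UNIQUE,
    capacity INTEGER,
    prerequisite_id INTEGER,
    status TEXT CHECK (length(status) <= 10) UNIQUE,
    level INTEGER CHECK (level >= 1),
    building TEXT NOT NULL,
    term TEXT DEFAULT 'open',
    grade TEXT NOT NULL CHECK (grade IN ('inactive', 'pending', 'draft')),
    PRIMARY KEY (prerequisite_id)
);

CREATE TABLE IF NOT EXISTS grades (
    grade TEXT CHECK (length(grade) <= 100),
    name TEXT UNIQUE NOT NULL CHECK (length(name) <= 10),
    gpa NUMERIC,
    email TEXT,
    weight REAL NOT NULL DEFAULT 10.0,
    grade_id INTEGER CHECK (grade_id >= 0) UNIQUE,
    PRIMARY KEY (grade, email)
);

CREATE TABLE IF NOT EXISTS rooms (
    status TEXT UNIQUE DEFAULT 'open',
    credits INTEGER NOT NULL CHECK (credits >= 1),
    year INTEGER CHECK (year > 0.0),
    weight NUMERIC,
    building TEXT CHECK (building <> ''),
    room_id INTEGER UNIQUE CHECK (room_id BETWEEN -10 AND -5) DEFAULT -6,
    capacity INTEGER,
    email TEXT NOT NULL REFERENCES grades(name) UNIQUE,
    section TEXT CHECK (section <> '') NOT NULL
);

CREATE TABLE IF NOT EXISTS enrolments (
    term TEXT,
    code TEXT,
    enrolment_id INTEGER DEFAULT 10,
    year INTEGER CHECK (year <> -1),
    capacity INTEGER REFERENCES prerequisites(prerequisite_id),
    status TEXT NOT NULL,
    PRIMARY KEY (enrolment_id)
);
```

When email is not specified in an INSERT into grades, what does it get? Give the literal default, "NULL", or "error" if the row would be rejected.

email has no DEFAULT clause.
Omitting it would insert NULL, but it is part of the PRIMARY KEY, so the INSERT fails.

error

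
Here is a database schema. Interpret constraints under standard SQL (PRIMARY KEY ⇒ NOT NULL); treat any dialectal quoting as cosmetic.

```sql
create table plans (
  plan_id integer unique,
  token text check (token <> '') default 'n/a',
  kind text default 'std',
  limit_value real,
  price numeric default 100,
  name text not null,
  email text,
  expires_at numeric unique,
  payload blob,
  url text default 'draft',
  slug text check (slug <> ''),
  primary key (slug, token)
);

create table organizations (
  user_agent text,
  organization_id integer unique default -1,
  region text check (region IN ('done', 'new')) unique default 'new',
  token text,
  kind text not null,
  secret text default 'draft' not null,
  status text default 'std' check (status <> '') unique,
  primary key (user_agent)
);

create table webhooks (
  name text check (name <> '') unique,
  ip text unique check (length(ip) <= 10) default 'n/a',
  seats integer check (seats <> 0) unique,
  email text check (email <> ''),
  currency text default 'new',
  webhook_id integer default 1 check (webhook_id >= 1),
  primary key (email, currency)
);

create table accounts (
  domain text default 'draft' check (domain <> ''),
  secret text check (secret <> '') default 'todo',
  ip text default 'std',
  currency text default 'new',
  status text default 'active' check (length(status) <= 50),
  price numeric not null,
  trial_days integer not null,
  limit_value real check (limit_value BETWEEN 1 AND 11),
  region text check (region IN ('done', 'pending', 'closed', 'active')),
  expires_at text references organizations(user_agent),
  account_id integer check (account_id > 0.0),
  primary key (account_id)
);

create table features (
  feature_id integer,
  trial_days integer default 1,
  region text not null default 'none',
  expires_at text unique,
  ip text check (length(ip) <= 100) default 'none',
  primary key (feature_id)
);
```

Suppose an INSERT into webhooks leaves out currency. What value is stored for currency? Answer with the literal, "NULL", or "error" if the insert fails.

currency has an explicit DEFAULT 'new'.
When the column is omitted from an INSERT, that default is used.

'new'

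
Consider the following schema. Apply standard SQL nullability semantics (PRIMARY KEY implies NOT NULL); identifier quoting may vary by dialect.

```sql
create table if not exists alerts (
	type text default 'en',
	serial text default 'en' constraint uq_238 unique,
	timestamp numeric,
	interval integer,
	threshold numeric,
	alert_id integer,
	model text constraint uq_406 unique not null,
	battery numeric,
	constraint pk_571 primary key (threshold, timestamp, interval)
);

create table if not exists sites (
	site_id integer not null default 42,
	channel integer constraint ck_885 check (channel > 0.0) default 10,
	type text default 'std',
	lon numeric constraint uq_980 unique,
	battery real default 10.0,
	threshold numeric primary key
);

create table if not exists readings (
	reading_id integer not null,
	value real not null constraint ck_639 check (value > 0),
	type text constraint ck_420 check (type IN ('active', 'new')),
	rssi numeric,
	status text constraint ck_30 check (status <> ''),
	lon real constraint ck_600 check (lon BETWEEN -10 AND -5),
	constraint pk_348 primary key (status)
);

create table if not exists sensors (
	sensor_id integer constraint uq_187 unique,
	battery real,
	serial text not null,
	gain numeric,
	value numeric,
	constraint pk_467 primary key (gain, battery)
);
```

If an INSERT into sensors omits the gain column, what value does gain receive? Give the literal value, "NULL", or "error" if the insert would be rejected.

gain has no DEFAULT clause.
Omitting it would insert NULL, but it is part of the PRIMARY KEY, so the INSERT fails.

error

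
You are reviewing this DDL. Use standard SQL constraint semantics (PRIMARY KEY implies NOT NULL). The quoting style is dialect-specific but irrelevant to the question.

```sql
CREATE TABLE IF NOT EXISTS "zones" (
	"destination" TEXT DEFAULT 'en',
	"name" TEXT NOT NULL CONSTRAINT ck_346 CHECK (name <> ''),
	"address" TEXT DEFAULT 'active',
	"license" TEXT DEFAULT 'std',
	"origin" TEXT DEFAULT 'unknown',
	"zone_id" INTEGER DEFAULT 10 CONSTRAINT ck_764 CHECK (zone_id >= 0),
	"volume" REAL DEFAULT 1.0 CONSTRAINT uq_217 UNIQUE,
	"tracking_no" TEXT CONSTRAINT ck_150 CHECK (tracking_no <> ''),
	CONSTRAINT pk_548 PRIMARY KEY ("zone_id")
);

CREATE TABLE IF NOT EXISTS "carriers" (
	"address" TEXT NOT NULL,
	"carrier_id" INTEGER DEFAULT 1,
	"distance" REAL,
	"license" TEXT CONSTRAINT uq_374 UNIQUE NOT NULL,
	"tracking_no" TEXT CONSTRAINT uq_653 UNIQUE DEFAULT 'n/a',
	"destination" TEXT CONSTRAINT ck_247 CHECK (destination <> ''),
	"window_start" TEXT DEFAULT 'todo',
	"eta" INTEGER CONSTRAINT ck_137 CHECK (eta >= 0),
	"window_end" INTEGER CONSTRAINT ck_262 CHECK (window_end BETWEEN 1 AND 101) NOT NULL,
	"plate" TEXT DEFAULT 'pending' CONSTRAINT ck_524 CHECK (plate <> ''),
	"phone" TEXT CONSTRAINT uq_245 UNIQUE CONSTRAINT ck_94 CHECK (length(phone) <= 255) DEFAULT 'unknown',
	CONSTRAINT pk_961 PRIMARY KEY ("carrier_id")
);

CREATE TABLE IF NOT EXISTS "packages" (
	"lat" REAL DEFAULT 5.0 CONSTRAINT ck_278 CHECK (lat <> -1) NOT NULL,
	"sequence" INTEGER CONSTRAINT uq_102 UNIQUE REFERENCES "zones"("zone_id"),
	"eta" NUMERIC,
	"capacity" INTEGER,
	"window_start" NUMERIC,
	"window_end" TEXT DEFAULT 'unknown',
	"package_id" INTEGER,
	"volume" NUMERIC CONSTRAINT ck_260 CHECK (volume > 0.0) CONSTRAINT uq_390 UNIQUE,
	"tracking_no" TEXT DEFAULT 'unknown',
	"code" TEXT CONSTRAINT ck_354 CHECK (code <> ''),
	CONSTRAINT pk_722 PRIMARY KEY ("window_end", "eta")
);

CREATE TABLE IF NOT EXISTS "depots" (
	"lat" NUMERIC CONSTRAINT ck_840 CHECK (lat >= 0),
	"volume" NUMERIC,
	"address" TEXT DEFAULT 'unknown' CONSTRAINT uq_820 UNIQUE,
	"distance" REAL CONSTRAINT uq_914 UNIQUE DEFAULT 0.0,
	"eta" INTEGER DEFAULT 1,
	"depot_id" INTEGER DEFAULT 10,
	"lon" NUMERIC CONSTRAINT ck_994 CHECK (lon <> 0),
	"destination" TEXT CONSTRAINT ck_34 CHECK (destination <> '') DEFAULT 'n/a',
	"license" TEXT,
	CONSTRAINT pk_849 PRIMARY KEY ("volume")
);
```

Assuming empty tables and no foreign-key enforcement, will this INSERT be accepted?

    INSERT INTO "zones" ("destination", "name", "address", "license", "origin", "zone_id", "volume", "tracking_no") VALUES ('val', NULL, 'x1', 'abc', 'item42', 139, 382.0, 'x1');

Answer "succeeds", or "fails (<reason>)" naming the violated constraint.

name is explicitly set to NULL, but name is declared NOT NULL.

fails (NOT NULL on name)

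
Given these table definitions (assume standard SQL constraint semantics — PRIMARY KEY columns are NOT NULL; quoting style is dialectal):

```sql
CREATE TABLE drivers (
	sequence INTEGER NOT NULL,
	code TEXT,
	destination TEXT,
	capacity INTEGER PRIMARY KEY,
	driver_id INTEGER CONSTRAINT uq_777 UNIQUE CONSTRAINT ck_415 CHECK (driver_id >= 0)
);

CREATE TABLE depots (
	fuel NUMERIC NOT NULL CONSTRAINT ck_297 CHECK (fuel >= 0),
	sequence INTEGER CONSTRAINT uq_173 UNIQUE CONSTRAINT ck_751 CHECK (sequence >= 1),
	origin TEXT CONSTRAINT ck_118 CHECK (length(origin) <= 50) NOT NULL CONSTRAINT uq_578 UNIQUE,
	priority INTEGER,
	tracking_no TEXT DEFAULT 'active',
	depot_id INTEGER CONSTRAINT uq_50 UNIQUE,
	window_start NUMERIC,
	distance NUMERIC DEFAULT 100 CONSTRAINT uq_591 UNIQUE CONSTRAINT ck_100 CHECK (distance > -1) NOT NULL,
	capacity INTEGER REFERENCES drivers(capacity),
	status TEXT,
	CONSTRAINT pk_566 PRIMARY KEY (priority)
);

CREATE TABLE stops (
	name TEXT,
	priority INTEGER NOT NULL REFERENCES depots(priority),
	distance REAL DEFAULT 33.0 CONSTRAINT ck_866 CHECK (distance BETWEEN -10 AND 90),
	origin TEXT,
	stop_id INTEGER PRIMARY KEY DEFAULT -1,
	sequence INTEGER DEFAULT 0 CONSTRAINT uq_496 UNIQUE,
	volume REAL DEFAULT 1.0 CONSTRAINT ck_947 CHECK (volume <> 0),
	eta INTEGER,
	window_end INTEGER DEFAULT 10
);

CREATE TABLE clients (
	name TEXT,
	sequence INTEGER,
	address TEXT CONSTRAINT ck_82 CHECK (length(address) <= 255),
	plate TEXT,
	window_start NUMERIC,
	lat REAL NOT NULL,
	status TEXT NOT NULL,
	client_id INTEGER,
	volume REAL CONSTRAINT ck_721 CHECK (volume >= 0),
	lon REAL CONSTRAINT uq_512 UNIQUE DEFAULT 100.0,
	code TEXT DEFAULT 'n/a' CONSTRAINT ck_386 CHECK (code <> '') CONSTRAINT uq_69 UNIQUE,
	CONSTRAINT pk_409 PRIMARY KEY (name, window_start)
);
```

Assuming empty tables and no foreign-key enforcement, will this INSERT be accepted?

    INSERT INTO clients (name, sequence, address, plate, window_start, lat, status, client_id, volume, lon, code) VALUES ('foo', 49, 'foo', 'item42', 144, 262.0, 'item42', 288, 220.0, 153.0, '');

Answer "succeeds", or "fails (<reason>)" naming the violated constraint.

fails (CHECK on code)

The value '' for code violates CHECK (code <> '').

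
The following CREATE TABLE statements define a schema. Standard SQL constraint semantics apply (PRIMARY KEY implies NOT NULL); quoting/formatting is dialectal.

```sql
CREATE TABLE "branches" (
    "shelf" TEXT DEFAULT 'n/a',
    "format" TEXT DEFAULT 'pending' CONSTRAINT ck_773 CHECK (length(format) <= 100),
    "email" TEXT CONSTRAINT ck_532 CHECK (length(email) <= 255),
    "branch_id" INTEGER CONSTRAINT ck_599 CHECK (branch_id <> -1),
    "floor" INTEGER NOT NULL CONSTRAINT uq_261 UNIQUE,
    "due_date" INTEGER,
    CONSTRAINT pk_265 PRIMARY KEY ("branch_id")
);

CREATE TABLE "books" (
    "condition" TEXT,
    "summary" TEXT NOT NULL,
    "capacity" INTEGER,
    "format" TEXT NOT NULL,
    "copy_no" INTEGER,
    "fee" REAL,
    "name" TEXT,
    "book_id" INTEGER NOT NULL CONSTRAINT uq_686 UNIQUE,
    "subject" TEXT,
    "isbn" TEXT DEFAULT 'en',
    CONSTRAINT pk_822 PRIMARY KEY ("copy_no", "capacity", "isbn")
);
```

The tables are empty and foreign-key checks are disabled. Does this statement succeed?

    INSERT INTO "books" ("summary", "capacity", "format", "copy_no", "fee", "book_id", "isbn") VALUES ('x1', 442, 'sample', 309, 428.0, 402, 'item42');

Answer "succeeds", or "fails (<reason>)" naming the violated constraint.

succeeds

NOT NULL columns: book_id is supplied; capacity is supplied; copy_no is supplied; format is supplied; isbn is supplied; summary is supplied.
No constraint is violated.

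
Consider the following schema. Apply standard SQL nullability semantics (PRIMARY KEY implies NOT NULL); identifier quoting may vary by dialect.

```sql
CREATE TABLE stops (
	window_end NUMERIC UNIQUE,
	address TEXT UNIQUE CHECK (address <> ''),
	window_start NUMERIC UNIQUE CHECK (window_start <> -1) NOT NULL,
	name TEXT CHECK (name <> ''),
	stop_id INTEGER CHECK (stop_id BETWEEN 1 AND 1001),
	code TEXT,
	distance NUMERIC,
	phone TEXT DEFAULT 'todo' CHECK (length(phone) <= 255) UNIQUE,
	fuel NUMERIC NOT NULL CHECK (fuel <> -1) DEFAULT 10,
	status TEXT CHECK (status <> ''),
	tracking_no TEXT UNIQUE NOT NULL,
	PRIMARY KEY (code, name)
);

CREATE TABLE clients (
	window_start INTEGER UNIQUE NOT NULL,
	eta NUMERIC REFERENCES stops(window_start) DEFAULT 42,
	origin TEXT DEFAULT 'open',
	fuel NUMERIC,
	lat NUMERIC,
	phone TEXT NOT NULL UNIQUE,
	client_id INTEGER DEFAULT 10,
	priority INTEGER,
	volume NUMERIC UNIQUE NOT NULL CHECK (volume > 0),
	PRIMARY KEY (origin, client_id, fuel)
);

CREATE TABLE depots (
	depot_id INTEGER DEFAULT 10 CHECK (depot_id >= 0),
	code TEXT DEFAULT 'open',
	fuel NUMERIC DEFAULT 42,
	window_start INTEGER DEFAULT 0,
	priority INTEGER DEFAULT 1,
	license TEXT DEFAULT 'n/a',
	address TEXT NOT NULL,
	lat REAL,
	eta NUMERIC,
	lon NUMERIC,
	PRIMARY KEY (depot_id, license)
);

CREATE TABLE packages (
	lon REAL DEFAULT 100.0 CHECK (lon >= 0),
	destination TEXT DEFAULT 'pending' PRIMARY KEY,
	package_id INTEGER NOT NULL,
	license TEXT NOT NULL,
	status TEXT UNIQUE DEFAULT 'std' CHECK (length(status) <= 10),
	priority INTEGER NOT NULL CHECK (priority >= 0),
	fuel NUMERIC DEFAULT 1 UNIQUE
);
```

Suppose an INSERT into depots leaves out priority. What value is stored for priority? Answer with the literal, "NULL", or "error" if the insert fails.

1

priority has an explicit DEFAULT 1.
When the column is omitted from an INSERT, that default is used.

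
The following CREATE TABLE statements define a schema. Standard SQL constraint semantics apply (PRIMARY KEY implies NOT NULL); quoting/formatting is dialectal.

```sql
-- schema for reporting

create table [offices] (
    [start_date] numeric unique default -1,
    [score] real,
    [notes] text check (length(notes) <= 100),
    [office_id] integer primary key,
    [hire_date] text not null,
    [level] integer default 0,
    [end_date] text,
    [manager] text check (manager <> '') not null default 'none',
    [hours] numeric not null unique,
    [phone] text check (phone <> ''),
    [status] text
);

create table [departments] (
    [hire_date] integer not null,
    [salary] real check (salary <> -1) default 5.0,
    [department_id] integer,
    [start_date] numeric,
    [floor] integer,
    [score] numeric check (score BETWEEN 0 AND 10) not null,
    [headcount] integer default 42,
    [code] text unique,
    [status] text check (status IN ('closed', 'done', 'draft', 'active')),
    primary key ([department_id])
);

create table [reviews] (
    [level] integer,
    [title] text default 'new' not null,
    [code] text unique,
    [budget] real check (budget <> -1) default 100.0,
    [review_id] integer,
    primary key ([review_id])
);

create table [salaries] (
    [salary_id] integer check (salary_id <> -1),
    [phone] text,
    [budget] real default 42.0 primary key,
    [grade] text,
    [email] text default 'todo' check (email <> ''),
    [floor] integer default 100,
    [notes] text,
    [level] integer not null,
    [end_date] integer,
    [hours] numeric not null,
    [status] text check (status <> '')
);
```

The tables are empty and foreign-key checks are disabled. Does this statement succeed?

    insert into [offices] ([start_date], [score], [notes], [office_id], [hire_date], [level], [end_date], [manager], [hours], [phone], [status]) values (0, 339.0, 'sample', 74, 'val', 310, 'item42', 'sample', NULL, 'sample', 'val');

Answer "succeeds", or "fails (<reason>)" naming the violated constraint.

hours is explicitly set to NULL, but hours is declared NOT NULL.

fails (NOT NULL on hours)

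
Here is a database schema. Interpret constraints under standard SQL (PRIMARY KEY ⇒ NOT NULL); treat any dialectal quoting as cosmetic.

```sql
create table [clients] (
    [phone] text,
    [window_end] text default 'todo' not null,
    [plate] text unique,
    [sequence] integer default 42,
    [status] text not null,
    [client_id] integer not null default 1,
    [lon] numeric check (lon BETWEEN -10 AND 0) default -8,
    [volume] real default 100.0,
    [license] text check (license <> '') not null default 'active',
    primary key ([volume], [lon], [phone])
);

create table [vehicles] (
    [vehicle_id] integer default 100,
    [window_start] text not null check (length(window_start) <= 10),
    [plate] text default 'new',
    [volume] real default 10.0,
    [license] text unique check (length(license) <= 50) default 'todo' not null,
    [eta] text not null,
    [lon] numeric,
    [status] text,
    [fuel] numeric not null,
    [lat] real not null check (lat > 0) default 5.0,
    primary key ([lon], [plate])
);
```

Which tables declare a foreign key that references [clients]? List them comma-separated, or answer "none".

No REFERENCES clause anywhere in the schema names clients.

none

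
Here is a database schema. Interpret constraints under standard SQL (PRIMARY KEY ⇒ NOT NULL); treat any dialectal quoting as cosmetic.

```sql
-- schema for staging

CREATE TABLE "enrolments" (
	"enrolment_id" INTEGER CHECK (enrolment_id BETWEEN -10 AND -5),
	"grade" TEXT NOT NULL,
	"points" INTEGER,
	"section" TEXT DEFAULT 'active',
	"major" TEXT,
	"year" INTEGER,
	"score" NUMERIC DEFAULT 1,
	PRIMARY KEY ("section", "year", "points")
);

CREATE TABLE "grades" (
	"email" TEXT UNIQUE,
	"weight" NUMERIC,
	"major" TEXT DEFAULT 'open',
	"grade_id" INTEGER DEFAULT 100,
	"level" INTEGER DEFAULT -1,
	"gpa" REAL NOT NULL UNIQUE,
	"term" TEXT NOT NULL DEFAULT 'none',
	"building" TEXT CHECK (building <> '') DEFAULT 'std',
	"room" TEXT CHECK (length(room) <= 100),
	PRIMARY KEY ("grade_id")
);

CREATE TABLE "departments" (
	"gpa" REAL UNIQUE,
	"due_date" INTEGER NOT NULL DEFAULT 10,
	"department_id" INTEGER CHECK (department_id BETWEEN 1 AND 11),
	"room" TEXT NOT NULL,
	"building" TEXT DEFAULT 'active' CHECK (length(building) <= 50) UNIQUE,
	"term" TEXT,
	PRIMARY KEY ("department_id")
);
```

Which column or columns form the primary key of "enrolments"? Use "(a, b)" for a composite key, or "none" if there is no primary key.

A table-level PRIMARY KEY clause names 3 columns: section, year, points.
This is a composite key — the combination is unique, not each column individually.

(section, year, points)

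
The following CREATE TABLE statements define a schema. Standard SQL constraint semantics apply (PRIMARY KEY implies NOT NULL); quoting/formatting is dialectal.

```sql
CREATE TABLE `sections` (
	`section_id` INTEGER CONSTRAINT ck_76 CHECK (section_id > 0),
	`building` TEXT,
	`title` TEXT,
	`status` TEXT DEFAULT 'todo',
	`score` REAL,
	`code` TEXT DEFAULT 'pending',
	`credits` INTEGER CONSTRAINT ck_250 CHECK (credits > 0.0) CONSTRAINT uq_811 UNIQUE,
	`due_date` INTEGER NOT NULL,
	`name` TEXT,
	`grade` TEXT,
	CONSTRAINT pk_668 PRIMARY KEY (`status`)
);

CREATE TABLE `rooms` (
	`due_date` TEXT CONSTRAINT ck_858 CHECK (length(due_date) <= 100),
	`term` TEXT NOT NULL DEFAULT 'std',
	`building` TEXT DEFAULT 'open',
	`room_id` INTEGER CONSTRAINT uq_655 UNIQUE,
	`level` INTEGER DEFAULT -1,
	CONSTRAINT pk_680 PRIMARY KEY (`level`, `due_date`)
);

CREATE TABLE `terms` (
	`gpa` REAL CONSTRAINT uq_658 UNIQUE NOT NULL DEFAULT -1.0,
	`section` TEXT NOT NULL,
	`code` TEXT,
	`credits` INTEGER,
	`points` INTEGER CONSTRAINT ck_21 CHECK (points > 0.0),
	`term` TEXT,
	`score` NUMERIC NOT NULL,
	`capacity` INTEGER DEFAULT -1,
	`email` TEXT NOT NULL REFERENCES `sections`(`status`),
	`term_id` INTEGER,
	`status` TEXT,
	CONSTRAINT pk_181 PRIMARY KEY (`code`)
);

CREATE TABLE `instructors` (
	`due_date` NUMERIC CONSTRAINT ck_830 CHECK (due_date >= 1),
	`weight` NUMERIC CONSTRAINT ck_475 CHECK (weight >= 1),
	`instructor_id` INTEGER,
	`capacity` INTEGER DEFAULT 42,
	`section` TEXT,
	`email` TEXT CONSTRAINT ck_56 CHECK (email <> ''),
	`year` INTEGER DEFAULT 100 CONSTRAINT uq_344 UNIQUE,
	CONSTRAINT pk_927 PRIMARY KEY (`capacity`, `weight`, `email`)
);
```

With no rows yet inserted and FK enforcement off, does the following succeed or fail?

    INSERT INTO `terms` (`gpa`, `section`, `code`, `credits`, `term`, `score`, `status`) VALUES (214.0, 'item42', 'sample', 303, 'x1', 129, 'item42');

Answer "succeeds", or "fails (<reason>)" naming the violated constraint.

email is omitted from the column list and has no DEFAULT, so it would receive NULL.
But email is declared NOT NULL.

fails (NOT NULL on email)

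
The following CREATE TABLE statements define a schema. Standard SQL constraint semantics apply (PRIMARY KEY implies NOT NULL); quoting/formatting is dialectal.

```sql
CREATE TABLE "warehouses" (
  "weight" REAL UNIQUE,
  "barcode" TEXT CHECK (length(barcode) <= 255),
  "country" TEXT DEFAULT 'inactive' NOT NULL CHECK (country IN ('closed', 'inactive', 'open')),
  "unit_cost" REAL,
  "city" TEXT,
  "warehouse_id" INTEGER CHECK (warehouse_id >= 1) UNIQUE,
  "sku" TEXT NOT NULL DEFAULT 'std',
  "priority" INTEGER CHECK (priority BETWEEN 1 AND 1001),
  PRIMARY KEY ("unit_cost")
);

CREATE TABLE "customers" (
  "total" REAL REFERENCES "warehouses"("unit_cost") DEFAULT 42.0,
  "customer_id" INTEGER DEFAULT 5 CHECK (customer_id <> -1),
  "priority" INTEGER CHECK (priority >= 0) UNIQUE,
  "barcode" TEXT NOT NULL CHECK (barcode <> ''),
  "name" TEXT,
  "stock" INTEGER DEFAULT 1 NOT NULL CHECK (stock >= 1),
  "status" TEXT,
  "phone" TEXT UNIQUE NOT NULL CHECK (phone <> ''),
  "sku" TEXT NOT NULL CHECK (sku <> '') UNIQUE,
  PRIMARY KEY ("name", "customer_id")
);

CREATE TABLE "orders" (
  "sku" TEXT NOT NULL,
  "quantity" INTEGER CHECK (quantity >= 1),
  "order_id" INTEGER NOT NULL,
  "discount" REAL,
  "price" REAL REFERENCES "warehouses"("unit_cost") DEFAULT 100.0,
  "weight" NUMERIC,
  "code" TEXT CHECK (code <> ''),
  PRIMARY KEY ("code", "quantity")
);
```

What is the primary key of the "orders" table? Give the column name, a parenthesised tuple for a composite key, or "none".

A table-level PRIMARY KEY clause names 2 columns: code, quantity.
This is a composite key — the combination is unique, not each column individually.

(code, quantity)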